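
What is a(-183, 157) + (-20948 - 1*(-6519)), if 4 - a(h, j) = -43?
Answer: -14382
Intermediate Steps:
a(h, j) = 47 (a(h, j) = 4 - 1*(-43) = 4 + 43 = 47)
a(-183, 157) + (-20948 - 1*(-6519)) = 47 + (-20948 - 1*(-6519)) = 47 + (-20948 + 6519) = 47 - 14429 = -14382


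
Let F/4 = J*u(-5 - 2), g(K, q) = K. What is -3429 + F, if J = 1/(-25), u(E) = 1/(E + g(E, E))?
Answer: -600073/175 ≈ -3429.0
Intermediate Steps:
u(E) = 1/(2*E) (u(E) = 1/(E + E) = 1/(2*E))
J = -1/25 ≈ -0.040000
F = 2/175 (F = 4*(-1/(50*(-5 - 2))) = 4*(-1/(50*(-7))) = 4*(-(-1)/(50*7)) = 4*(-1/25*(-1/14)) = 4*(1/350) = 2/175 ≈ 0.011429)
-3429 + F = -3429 + 2/175 = -600073/175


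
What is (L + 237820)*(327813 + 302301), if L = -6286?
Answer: 145892814876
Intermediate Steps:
(L + 237820)*(327813 + 302301) = (-6286 + 237820)*(327813 + 302301) = 231534*630114 = 145892814876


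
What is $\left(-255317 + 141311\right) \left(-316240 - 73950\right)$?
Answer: $44484001140$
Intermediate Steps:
$\left(-255317 + 141311\right) \left(-316240 - 73950\right) = \left(-114006\right) \left(-390190\right) = 44484001140$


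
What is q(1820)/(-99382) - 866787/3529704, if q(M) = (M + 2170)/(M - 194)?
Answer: -3891184533329/15843971772248 ≈ -0.24559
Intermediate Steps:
q(M) = (2170 + M)/(-194 + M)
q(1820)/(-99382) - 866787/3529704 = ((2170 + 1820)/(-194 + 1820))/(-99382) - 866787/3529704 = (3990/1626)*(-1/99382) - 866787*1/3529704 = ((1/1626)*3990)*(-1/99382) - 288929/1176568 = (665/271)*(-1/99382) - 288929/1176568 = -665/26932522 - 288929/1176568 = -3891184533329/15843971772248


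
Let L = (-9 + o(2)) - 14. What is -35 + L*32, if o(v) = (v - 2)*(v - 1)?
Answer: -771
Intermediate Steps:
o(v) = (-1 + v)*(-2 + v) (o(v) = (-2 + v)*(-1 + v) = (-1 + v)*(-2 + v))
L = -23 (L = (-9 + (2 + 2² - 3*2)) - 14 = (-9 + (2 + 4 - 6)) - 14 = (-9 + 0) - 14 = -9 - 14 = -23)
-35 + L*32 = -35 - 23*32 = -35 - 736 = -771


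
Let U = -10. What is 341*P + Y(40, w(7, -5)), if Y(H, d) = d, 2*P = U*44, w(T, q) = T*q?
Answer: -75055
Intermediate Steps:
P = -220 (P = (-10*44)/2 = (1/2)*(-440) = -220)
341*P + Y(40, w(7, -5)) = 341*(-220) + 7*(-5) = -75020 - 35 = -75055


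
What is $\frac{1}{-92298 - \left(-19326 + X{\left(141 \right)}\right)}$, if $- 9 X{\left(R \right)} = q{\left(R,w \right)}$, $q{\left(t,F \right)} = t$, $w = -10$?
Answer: $- \frac{3}{218869} \approx -1.3707 \cdot 10^{-5}$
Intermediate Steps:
$X{\left(R \right)} = - \frac{R}{9}$
$\frac{1}{-92298 - \left(-19326 + X{\left(141 \right)}\right)} = \frac{1}{-92298 + \left(19326 - \left(- \frac{1}{9}\right) 141\right)} = \frac{1}{-92298 + \left(19326 - - \frac{47}{3}\right)} = \frac{1}{-92298 + \left(19326 + \frac{47}{3}\right)} = \frac{1}{-92298 + \frac{58025}{3}} = \frac{1}{- \frac{218869}{3}} = - \frac{3}{218869}$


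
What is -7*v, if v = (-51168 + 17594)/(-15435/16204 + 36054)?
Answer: 3808231672/584203581 ≈ 6.5187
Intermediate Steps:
v = -544033096/584203581 (v = -33574/(-15435*1/16204 + 36054) = -33574/(-15435/16204 + 36054) = -33574/584203581/16204 = -33574*16204/584203581 = -544033096/584203581 ≈ -0.93124)
-7*v = -7*(-544033096/584203581) = 3808231672/584203581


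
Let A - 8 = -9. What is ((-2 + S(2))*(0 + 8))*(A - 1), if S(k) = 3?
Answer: -16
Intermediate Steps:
A = -1 (A = 8 - 9 = -1)
((-2 + S(2))*(0 + 8))*(A - 1) = ((-2 + 3)*(0 + 8))*(-1 - 1) = (1*8)*(-2) = 8*(-2) = -16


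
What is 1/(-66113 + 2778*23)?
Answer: -1/2219 ≈ -0.00045065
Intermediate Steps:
1/(-66113 + 2778*23) = 1/(-66113 + 63894) = 1/(-2219) = -1/2219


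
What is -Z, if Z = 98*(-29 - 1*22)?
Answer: 4998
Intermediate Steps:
Z = -4998 (Z = 98*(-29 - 22) = 98*(-51) = -4998)
-Z = -1*(-4998) = 4998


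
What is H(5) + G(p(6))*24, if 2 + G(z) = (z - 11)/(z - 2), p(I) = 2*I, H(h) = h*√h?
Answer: -228/5 + 5*√5 ≈ -34.420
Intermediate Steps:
H(h) = h^(3/2)
G(z) = -2 + (-11 + z)/(-2 + z) (G(z) = -2 + (z - 11)/(z - 2) = -2 + (-11 + z)/(-2 + z))
H(5) + G(p(6))*24 = 5^(3/2) + ((-7 - 2*6)/(-2 + 2*6))*24 = 5*√5 + ((-7 - 1*12)/(-2 + 12))*24 = 5*√5 + ((-7 - 12)/10)*24 = 5*√5 + ((⅒)*(-19))*24 = 5*√5 - 19/10*24 = 5*√5 - 228/5 = -228/5 + 5*√5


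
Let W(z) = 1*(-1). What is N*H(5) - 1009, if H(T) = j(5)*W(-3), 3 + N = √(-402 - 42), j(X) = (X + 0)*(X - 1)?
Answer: -949 - 40*I*√111 ≈ -949.0 - 421.43*I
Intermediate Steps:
j(X) = X*(-1 + X)
W(z) = -1
N = -3 + 2*I*√111 (N = -3 + √(-402 - 42) = -3 + √(-444) = -3 + 2*I*√111 ≈ -3.0 + 21.071*I)
H(T) = -20 (H(T) = (5*(-1 + 5))*(-1) = (5*4)*(-1) = 20*(-1) = -20)
N*H(5) - 1009 = (-3 + 2*I*√111)*(-20) - 1009 = (60 - 40*I*√111) - 1009 = -949 - 40*I*√111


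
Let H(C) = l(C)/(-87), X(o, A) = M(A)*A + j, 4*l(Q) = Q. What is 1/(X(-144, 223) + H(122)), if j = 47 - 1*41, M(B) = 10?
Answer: 174/389003 ≈ 0.00044730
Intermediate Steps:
j = 6 (j = 47 - 41 = 6)
l(Q) = Q/4
X(o, A) = 6 + 10*A (X(o, A) = 10*A + 6 = 6 + 10*A)
H(C) = -C/348 (H(C) = (C/4)/(-87) = (C/4)*(-1/87) = -C/348)
1/(X(-144, 223) + H(122)) = 1/((6 + 10*223) - 1/348*122) = 1/((6 + 2230) - 61/174) = 1/(2236 - 61/174) = 1/(389003/174) = 174/389003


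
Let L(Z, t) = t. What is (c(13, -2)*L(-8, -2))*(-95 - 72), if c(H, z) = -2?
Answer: -668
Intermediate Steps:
(c(13, -2)*L(-8, -2))*(-95 - 72) = (-2*(-2))*(-95 - 72) = 4*(-167) = -668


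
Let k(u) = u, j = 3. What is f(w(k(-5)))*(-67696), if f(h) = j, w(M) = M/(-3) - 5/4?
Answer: -203088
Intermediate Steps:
w(M) = -5/4 - M/3 (w(M) = M*(-⅓) - 5*¼ = -M/3 - 5/4 = -5/4 - M/3)
f(h) = 3
f(w(k(-5)))*(-67696) = 3*(-67696) = -203088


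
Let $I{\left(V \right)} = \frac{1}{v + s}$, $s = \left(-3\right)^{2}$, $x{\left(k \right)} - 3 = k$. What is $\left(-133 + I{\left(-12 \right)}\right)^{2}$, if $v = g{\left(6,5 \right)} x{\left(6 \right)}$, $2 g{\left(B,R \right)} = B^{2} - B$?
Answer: $\frac{366760801}{20736} \approx 17687.0$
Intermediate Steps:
$x{\left(k \right)} = 3 + k$
$g{\left(B,R \right)} = \frac{B^{2}}{2} - \frac{B}{2}$ ($g{\left(B,R \right)} = \frac{B^{2} - B}{2} = \frac{B^{2}}{2} - \frac{B}{2}$)
$s = 9$
$v = 135$ ($v = \frac{1}{2} \cdot 6 \left(-1 + 6\right) \left(3 + 6\right) = \frac{1}{2} \cdot 6 \cdot 5 \cdot 9 = 15 \cdot 9 = 135$)
$I{\left(V \right)} = \frac{1}{144}$ ($I{\left(V \right)} = \frac{1}{135 + 9} = \frac{1}{144}$)
$\left(-133 + I{\left(-12 \right)}\right)^{2} = \left(-133 + \frac{1}{144}\right)^{2} = \left(- \frac{19151}{144}\right)^{2} = \frac{366760801}{20736}$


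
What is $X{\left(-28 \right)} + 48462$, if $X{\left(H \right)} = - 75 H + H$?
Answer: $50534$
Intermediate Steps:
$X{\left(H \right)} = - 74 H$
$X{\left(-28 \right)} + 48462 = \left(-74\right) \left(-28\right) + 48462 = 2072 + 48462 = 50534$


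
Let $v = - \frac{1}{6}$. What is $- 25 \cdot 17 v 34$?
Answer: $\frac{7225}{3} \approx 2408.3$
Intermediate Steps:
$v = - \frac{1}{6}$ ($v = \left(-1\right) \frac{1}{6} = - \frac{1}{6} \approx -0.16667$)
$- 25 \cdot 17 v 34 = - 25 \cdot 17 \left(- \frac{1}{6}\right) 34 = \left(-25\right) \left(- \frac{17}{6}\right) 34 = \frac{425}{6} \cdot 34 = \frac{7225}{3}$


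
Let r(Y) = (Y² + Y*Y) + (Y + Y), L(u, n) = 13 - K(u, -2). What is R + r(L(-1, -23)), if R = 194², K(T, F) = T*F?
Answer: 37900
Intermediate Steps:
K(T, F) = F*T
L(u, n) = 13 + 2*u (L(u, n) = 13 - (-2)*u = 13 + 2*u)
R = 37636
r(Y) = 2*Y + 2*Y² (r(Y) = (Y² + Y²) + 2*Y = 2*Y² + 2*Y = 2*Y + 2*Y²)
R + r(L(-1, -23)) = 37636 + 2*(13 + 2*(-1))*(1 + (13 + 2*(-1))) = 37636 + 2*(13 - 2)*(1 + (13 - 2)) = 37636 + 2*11*(1 + 11) = 37636 + 2*11*12 = 37636 + 264 = 37900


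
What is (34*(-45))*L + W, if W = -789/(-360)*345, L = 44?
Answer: -532511/8 ≈ -66564.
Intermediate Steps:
W = 6049/8 (W = -789*(-1/360)*345 = (263/120)*345 = 6049/8 ≈ 756.13)
(34*(-45))*L + W = (34*(-45))*44 + 6049/8 = -1530*44 + 6049/8 = -67320 + 6049/8 = -532511/8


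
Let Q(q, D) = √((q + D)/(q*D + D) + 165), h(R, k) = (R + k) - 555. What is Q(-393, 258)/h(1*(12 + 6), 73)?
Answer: -5*√9567543/558656 ≈ -0.027684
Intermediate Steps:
h(R, k) = -555 + R + k
Q(q, D) = √(165 + (D + q)/(D + D*q)) (Q(q, D) = √((D + q)/(D*q + D) + 165) = √((D + q)/(D + D*q) + 165) = √(165 + (D + q)/(D + D*q)))
Q(-393, 258)/h(1*(12 + 6), 73) = √((-393 + 166*258 + 165*258*(-393))/(258*(1 - 393)))/(-555 + 1*(12 + 6) + 73) = √((1/258)*(-393 + 42828 - 16730010)/(-392))/(-555 + 1*18 + 73) = √((1/258)*(-1/392)*(-16687575))/(-555 + 18 + 73) = √(5562525/33712)/(-464) = (5*√9567543/1204)*(-1/464) = -5*√9567543/558656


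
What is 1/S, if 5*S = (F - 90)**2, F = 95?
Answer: 1/5 ≈ 0.20000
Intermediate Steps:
S = 5 (S = (95 - 90)**2/5 = (1/5)*5**2 = (1/5)*25 = 5)
1/S = 1/5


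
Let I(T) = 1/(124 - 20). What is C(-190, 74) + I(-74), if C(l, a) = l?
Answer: -19759/104 ≈ -189.99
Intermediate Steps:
I(T) = 1/104
C(-190, 74) + I(-74) = -190 + 1/104 = -19759/104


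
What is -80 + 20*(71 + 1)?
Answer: 1360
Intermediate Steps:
-80 + 20*(71 + 1) = -80 + 20*72 = -80 + 1440 = 1360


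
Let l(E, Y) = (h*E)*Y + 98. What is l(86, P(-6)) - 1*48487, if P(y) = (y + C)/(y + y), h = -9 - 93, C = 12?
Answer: -44003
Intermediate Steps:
h = -102
P(y) = (12 + y)/(2*y) (P(y) = (y + 12)/(y + y) = (12 + y)/((2*y)) = (12 + y)*(1/(2*y)) = (12 + y)/(2*y))
l(E, Y) = 98 - 102*E*Y (l(E, Y) = (-102*E)*Y + 98 = -102*E*Y + 98 = 98 - 102*E*Y)
l(86, P(-6)) - 1*48487 = (98 - 102*86*(½)*(12 - 6)/(-6)) - 1*48487 = (98 - 102*86*(½)*(-⅙)*6) - 48487 = (98 - 102*86*(-½)) - 48487 = (98 + 4386) - 48487 = 4484 - 48487 = -44003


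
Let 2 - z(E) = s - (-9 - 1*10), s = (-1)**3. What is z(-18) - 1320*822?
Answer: -1085056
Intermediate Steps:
s = -1
z(E) = -16 (z(E) = 2 - (-1 - (-9 - 1*10)) = 2 - (-1 - (-9 - 10)) = 2 - (-1 - 1*(-19)) = 2 - (-1 + 19) = 2 - 1*18 = 2 - 18 = -16)
z(-18) - 1320*822 = -16 - 1320*822 = -16 - 1085040 = -1085056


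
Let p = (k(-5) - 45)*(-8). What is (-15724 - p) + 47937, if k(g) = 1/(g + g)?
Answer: 159261/5 ≈ 31852.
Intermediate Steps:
k(g) = 1/(2*g)
p = 1804/5 (p = ((½)/(-5) - 45)*(-8) = ((½)*(-⅕) - 45)*(-8) = (-⅒ - 45)*(-8) = -451/10*(-8) = 1804/5 ≈ 360.80)
(-15724 - p) + 47937 = (-15724 - 1*1804/5) + 47937 = (-15724 - 1804/5) + 47937 = -80424/5 + 47937 = 159261/5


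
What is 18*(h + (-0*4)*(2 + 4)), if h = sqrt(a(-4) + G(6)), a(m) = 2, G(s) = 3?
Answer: 18*sqrt(5) ≈ 40.249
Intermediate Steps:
h = sqrt(5) (h = sqrt(2 + 3) = sqrt(5) ≈ 2.2361)
18*(h + (-0*4)*(2 + 4)) = 18*(sqrt(5) + (-0*4)*(2 + 4)) = 18*(sqrt(5) - 1*0*6) = 18*(sqrt(5) + 0*6) = 18*(sqrt(5) + 0) = 18*sqrt(5)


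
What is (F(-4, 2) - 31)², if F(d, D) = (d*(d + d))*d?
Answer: 25281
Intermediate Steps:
F(d, D) = 2*d³ (F(d, D) = (d*(2*d))*d = (2*d²)*d = 2*d³)
(F(-4, 2) - 31)² = (2*(-4)³ - 31)² = (2*(-64) - 31)² = (-128 - 31)² = (-159)² = 25281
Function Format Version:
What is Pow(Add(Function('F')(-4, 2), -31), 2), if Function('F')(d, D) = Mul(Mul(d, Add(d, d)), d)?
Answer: 25281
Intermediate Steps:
Function('F')(d, D) = Mul(2, Pow(d, 3)) (Function('F')(d, D) = Mul(Mul(d, Mul(2, d)), d) = Mul(Mul(2, Pow(d, 2)), d) = Mul(2, Pow(d, 3)))
Pow(Add(Function('F')(-4, 2), -31), 2) = Pow(Add(Mul(2, Pow(-4, 3)), -31), 2) = Pow(Add(Mul(2, -64), -31), 2) = Pow(Add(-128, -31), 2) = Pow(-159, 2) = 25281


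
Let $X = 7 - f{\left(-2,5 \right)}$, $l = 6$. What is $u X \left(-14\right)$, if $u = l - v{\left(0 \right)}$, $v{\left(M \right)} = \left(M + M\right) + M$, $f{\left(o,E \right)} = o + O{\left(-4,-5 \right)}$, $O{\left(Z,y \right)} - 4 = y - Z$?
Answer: $-504$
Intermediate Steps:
$O{\left(Z,y \right)} = 4 + y - Z$ ($O{\left(Z,y \right)} = 4 - \left(Z - y\right) = 4 + y - Z$)
$f{\left(o,E \right)} = 3 + o$ ($f{\left(o,E \right)} = o - -3 = o + \left(4 - 5 + 4\right) = o + 3 = 3 + o$)
$v{\left(M \right)} = 3 M$ ($v{\left(M \right)} = 2 M + M = 3 M$)
$u = 6$ ($u = 6 - 3 \cdot 0 = 6 - 0 = 6 + 0 = 6$)
$X = 6$ ($X = 7 - \left(3 - 2\right) = 7 - 1 = 6$)
$u X \left(-14\right) = 6 \cdot 6 \left(-14\right) = 36 \left(-14\right) = -504$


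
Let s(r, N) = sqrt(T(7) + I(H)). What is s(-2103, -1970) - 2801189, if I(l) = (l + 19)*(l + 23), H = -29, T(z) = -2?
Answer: -2801189 + sqrt(58) ≈ -2.8012e+6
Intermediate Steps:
I(l) = (19 + l)*(23 + l)
s(r, N) = sqrt(58) (s(r, N) = sqrt(-2 + (437 + (-29)**2 + 42*(-29))) = sqrt(-2 + (437 + 841 - 1218)) = sqrt(-2 + 60) = sqrt(58))
s(-2103, -1970) - 2801189 = sqrt(58) - 2801189 = -2801189 + sqrt(58)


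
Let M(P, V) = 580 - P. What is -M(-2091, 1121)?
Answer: -2671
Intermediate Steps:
-M(-2091, 1121) = -(580 - 1*(-2091)) = -(580 + 2091) = -1*2671 = -2671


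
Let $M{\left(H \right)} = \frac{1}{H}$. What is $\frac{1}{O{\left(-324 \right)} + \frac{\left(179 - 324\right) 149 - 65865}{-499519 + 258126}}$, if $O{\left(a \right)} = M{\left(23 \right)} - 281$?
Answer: $- \frac{5552039}{1557869756} \approx -0.0035639$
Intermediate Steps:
$O{\left(a \right)} = - \frac{6462}{23}$ ($O{\left(a \right)} = \frac{1}{23} - 281 = - \frac{6462}{23}$)
$\frac{1}{O{\left(-324 \right)} + \frac{\left(179 - 324\right) 149 - 65865}{-499519 + 258126}} = \frac{1}{- \frac{6462}{23} + \frac{\left(179 - 324\right) 149 - 65865}{-499519 + 258126}} = \frac{1}{- \frac{6462}{23} + \frac{\left(-145\right) 149 - 65865}{-241393}} = \frac{1}{- \frac{6462}{23} + \left(-21605 - 65865\right) \left(- \frac{1}{241393}\right)} = \frac{1}{- \frac{6462}{23} - - \frac{87470}{241393}} = \frac{1}{- \frac{6462}{23} + \frac{87470}{241393}} = \frac{1}{- \frac{1557869756}{5552039}} = - \frac{5552039}{1557869756}$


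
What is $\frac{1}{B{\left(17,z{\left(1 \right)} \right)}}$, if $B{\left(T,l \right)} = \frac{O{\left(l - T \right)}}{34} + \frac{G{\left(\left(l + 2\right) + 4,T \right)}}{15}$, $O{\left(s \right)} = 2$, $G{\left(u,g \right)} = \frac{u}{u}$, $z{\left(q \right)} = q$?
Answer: $\frac{255}{32} \approx 7.9688$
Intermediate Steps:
$G{\left(u,g \right)} = 1$
$B{\left(T,l \right)} = \frac{32}{255}$ ($B{\left(T,l \right)} = \frac{2}{34} + 1 \cdot \frac{1}{15} = 2 \cdot \frac{1}{34} + 1 \cdot \frac{1}{15} = \frac{1}{17} + \frac{1}{15} = \frac{32}{255}$)
$\frac{1}{B{\left(17,z{\left(1 \right)} \right)}} = \frac{1}{\frac{32}{255}} = \frac{255}{32}$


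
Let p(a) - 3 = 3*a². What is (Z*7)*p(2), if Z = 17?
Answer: 1785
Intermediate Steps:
p(a) = 3 + 3*a²
(Z*7)*p(2) = (17*7)*(3 + 3*2²) = 119*(3 + 3*4) = 119*(3 + 12) = 119*15 = 1785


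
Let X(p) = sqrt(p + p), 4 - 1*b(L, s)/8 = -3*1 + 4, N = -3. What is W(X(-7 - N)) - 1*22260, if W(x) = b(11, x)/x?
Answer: -22260 - 6*I*sqrt(2) ≈ -22260.0 - 8.4853*I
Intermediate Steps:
b(L, s) = 24 (b(L, s) = 32 - 8*(-3*1 + 4) = 32 - 8*(-3 + 4) = 32 - 8*1 = 32 - 8 = 24)
X(p) = sqrt(2)*sqrt(p) (X(p) = sqrt(2*p) = sqrt(2)*sqrt(p))
W(x) = 24/x
W(X(-7 - N)) - 1*22260 = 24/((sqrt(2)*sqrt(-7 - 1*(-3)))) - 1*22260 = 24/((sqrt(2)*sqrt(-7 + 3))) - 22260 = 24/((sqrt(2)*sqrt(-4))) - 22260 = 24/((sqrt(2)*(2*I))) - 22260 = 24/((2*I*sqrt(2))) - 22260 = 24*(-I*sqrt(2)/4) - 22260 = -6*I*sqrt(2) - 22260 = -22260 - 6*I*sqrt(2)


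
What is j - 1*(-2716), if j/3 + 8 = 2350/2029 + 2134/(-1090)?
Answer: 2974174481/1105805 ≈ 2689.6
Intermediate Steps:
j = -29191899/1105805 (j = -24 + 3*(2350/2029 + 2134/(-1090)) = -24 + 3*(2350*(1/2029) + 2134*(-1/1090)) = -24 + 3*(2350/2029 - 1067/545) = -24 + 3*(-884193/1105805) = -24 - 2652579/1105805 = -29191899/1105805 ≈ -26.399)
j - 1*(-2716) = -29191899/1105805 - 1*(-2716) = -29191899/1105805 + 2716 = 2974174481/1105805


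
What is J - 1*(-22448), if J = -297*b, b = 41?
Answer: 10271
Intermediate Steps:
J = -12177 (J = -297*41 = -12177)
J - 1*(-22448) = -12177 - 1*(-22448) = -12177 + 22448 = 10271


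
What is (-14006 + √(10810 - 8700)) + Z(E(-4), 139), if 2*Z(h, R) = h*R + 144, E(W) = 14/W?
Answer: -56709/4 + √2110 ≈ -14131.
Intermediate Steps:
Z(h, R) = 72 + R*h/2 (Z(h, R) = (h*R + 144)/2 = (R*h + 144)/2 = (144 + R*h)/2 = 72 + R*h/2)
(-14006 + √(10810 - 8700)) + Z(E(-4), 139) = (-14006 + √(10810 - 8700)) + (72 + (½)*139*(14/(-4))) = (-14006 + √2110) + (72 + (½)*139*(14*(-¼))) = (-14006 + √2110) + (72 + (½)*139*(-7/2)) = (-14006 + √2110) + (72 - 973/4) = (-14006 + √2110) - 685/4 = -56709/4 + √2110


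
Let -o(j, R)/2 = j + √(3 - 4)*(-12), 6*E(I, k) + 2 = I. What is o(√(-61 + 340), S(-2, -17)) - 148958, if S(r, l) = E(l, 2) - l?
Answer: -148958 - 6*√31 + 24*I ≈ -1.4899e+5 + 24.0*I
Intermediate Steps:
E(I, k) = -⅓ + I/6
S(r, l) = -⅓ - 5*l/6 (S(r, l) = (-⅓ + l/6) - l = -⅓ - 5*l/6)
o(j, R) = -2*j + 24*I (o(j, R) = -2*(j + √(3 - 4)*(-12)) = -2*(j + √(-1)*(-12)) = -2*(j + I*(-12)) = -2*(j - 12*I) = -2*j + 24*I)
o(√(-61 + 340), S(-2, -17)) - 148958 = (-2*√(-61 + 340) + 24*I) - 148958 = (-6*√31 + 24*I) - 148958 = -148958 - 6*√31 + 24*I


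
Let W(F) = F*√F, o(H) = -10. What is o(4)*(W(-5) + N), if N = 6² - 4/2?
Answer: -340 + 50*I*√5 ≈ -340.0 + 111.8*I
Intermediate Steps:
W(F) = F^(3/2)
N = 34 (N = 36 + (½)*(-4) = 36 - 2 = 34)
o(4)*(W(-5) + N) = -10*((-5)^(3/2) + 34) = -10*(-5*I*√5 + 34) = -10*(34 - 5*I*√5) = -340 + 50*I*√5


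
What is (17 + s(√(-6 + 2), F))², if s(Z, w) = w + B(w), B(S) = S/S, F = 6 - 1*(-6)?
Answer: 900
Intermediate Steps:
F = 12 (F = 6 + 6 = 12)
B(S) = 1
s(Z, w) = 1 + w (s(Z, w) = w + 1 = 1 + w)
(17 + s(√(-6 + 2), F))² = (17 + (1 + 12))² = (17 + 13)² = 30² = 900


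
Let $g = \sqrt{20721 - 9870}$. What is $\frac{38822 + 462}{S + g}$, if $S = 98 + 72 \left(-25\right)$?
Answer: $- \frac{9551624}{412279} - \frac{5612 \sqrt{10851}}{412279} \approx -24.586$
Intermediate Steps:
$g = \sqrt{10851} \approx 104.17$
$S = -1702$ ($S = 98 - 1800 = -1702$)
$\frac{38822 + 462}{S + g} = \frac{38822 + 462}{-1702 + \sqrt{10851}} = \frac{39284}{-1702 + \sqrt{10851}}$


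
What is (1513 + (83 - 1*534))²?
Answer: 1127844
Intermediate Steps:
(1513 + (83 - 1*534))² = (1513 + (83 - 534))² = (1513 - 451)² = 1062² = 1127844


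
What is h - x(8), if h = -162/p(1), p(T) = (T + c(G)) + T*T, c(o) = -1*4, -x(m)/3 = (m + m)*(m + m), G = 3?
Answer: 849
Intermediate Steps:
x(m) = -12*m² (x(m) = -3*(m + m)*(m + m) = -3*2*m*2*m = -12*m²)
c(o) = -4
p(T) = -4 + T + T² (p(T) = (T - 4) + T*T = (-4 + T) + T² = -4 + T + T²)
h = 81 (h = -162/(-4 + 1 + 1²) = -162/(-4 + 1 + 1) = -162/(-2) = -162*(-½) = 81)
h - x(8) = 81 - (-12)*8² = 81 - (-12)*64 = 81 - 1*(-768) = 81 + 768 = 849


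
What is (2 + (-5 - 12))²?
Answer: 225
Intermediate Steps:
(2 + (-5 - 12))² = (2 - 17)² = (-15)² = 225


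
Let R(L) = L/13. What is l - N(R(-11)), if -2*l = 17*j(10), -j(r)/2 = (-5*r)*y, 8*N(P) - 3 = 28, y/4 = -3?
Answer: 81569/8 ≈ 10196.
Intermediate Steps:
y = -12 (y = 4*(-3) = -12)
R(L) = L/13 (R(L) = L*(1/13) = L/13)
N(P) = 31/8 (N(P) = 3/8 + (⅛)*28 = 3/8 + 7/2 = 31/8)
j(r) = -120*r (j(r) = -2*(-5*r)*(-12) = -120*r)
l = 10200 (l = -17*(-120*10)/2 = -17*(-1200)/2 = -½*(-20400) = 10200)
l - N(R(-11)) = 10200 - 1*31/8 = 10200 - 31/8 = 81569/8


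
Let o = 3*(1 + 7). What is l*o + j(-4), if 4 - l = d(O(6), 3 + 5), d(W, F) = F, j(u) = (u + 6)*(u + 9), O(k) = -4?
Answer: -86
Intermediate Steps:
j(u) = (6 + u)*(9 + u)
l = -4 (l = 4 - (3 + 5) = 4 - 1*8 = 4 - 8 = -4)
o = 24 (o = 3*8 = 24)
l*o + j(-4) = -4*24 + (54 + (-4)² + 15*(-4)) = -96 + (54 + 16 - 60) = -96 + 10 = -86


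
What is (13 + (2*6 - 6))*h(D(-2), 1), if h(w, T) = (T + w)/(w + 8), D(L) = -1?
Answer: 0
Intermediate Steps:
h(w, T) = (T + w)/(8 + w)
(13 + (2*6 - 6))*h(D(-2), 1) = (13 + (2*6 - 6))*((1 - 1)/(8 - 1)) = (13 + (12 - 6))*(0/7) = (13 + 6)*((⅐)*0) = 19*0 = 0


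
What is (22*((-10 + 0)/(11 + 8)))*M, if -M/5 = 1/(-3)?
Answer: -1100/57 ≈ -19.298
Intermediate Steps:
M = 5/3 (M = -5/(-3) = -5*(-⅓) = 5/3 ≈ 1.6667)
(22*((-10 + 0)/(11 + 8)))*M = (22*((-10 + 0)/(11 + 8)))*(5/3) = (22*(-10/19))*(5/3) = -220/19*5/3 = -1100/57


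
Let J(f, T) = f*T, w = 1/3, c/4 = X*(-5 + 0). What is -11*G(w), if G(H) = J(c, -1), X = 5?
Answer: -1100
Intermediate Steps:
c = -100 (c = 4*(5*(-5 + 0)) = 4*(5*(-5)) = 4*(-25) = -100)
w = ⅓ ≈ 0.33333
J(f, T) = T*f
G(H) = 100 (G(H) = -1*(-100) = 100)
-11*G(w) = -11*100 = -1100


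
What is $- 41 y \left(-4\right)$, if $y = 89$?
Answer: $14596$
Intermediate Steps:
$- 41 y \left(-4\right) = \left(-41\right) 89 \left(-4\right) = \left(-3649\right) \left(-4\right) = 14596$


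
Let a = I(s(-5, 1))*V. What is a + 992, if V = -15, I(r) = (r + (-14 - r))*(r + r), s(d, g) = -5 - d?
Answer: 992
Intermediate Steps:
I(r) = -28*r
a = 0 (a = -28*(-5 - 1*(-5))*(-15) = -28*(-5 + 5)*(-15) = -28*0*(-15) = 0*(-15) = 0)
a + 992 = 0 + 992 = 992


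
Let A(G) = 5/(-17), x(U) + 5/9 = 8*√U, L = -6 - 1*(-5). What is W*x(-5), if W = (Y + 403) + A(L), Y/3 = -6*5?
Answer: -8860/51 + 42528*I*√5/17 ≈ -173.73 + 5593.9*I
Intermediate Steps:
L = -1 (L = -6 + 5 = -1)
x(U) = -5/9 + 8*√U
A(G) = -5/17 (A(G) = 5*(-1/17) = -5/17)
Y = -90 (Y = 3*(-6*5) = 3*(-30) = -90)
W = 5316/17 (W = (-90 + 403) - 5/17 = 313 - 5/17 = 5316/17 ≈ 312.71)
W*x(-5) = 5316*(-5/9 + 8*√(-5))/17 = 5316*(-5/9 + 8*(I*√5))/17 = 5316*(-5/9 + 8*I*√5)/17 = -8860/51 + 42528*I*√5/17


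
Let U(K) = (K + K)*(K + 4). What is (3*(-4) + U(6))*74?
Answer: 7992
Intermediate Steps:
U(K) = 2*K*(4 + K) (U(K) = (2*K)*(4 + K) = 2*K*(4 + K))
(3*(-4) + U(6))*74 = (3*(-4) + 2*6*(4 + 6))*74 = (-12 + 2*6*10)*74 = (-12 + 120)*74 = 108*74 = 7992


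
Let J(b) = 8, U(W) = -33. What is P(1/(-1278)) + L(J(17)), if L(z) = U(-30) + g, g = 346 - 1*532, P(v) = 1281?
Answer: 1062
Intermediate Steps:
g = -186 (g = 346 - 532 = -186)
L(z) = -219 (L(z) = -33 - 186 = -219)
P(1/(-1278)) + L(J(17)) = 1281 - 219 = 1062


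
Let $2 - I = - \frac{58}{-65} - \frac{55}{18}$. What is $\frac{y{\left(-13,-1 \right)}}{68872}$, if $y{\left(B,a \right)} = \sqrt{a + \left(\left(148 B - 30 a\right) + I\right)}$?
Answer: $\frac{i \sqrt{287596270}}{26860080} \approx 0.00063137 i$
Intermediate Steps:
$I = \frac{4871}{1170}$ ($I = 2 - \left(- \frac{58}{-65} - \frac{55}{18}\right) = 2 - \left(\left(-58\right) \left(- \frac{1}{65}\right) - \frac{55}{18}\right) = 2 - \left(\frac{58}{65} - \frac{55}{18}\right) = 2 - - \frac{2531}{1170} = 2 + \frac{2531}{1170} = \frac{4871}{1170} \approx 4.1632$)
$y{\left(B,a \right)} = \sqrt{\frac{4871}{1170} - 29 a + 148 B}$ ($y{\left(B,a \right)} = \sqrt{a + \left(\left(148 B - 30 a\right) + \frac{4871}{1170}\right)} = \sqrt{a + \left(\left(- 30 a + 148 B\right) + \frac{4871}{1170}\right)} = \sqrt{a + \left(\frac{4871}{1170} - 30 a + 148 B\right)} = \sqrt{\frac{4871}{1170} - 29 a + 148 B}$)
$\frac{y{\left(-13,-1 \right)}}{68872} = \frac{\frac{1}{390} \sqrt{633230 - -4410900 + 22510800 \left(-13\right)}}{68872} = \frac{\sqrt{633230 + 4410900 - 292640400}}{390} \cdot \frac{1}{68872} = \frac{\sqrt{-287596270}}{390} \cdot \frac{1}{68872} = \frac{i \sqrt{287596270}}{390} \cdot \frac{1}{68872} = \frac{i \sqrt{287596270}}{26860080}$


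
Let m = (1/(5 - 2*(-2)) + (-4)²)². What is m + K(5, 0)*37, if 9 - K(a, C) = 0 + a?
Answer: 33013/81 ≈ 407.57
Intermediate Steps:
K(a, C) = 9 - a (K(a, C) = 9 - (0 + a) = 9 - a)
m = 21025/81 (m = (1/(5 + 4) + 16)² = (1/9 + 16)² = (⅑ + 16)² = (145/9)² = 21025/81 ≈ 259.57)
m + K(5, 0)*37 = 21025/81 + (9 - 1*5)*37 = 21025/81 + (9 - 5)*37 = 21025/81 + 4*37 = 21025/81 + 148 = 33013/81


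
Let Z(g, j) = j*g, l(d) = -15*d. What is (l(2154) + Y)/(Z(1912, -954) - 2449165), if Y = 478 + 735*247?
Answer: -149713/4273213 ≈ -0.035035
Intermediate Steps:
Y = 182023 (Y = 478 + 181545 = 182023)
Z(g, j) = g*j
(l(2154) + Y)/(Z(1912, -954) - 2449165) = (-15*2154 + 182023)/(1912*(-954) - 2449165) = (-32310 + 182023)/(-1824048 - 2449165) = 149713/(-4273213) = 149713*(-1/4273213) = -149713/4273213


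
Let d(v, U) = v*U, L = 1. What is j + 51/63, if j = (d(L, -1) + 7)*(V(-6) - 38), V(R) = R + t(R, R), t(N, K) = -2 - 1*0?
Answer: -5779/21 ≈ -275.19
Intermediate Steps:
t(N, K) = -2 (t(N, K) = -2 + 0 = -2)
d(v, U) = U*v
V(R) = -2 + R (V(R) = R - 2 = -2 + R)
j = -276 (j = (-1*1 + 7)*((-2 - 6) - 38) = (-1 + 7)*(-8 - 38) = 6*(-46) = -276)
j + 51/63 = -276 + 51/63 = -276 + 51*(1/63) = -276 + 17/21 = -5779/21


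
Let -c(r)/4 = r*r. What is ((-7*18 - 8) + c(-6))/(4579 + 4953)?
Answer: -139/4766 ≈ -0.029165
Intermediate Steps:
c(r) = -4*r² (c(r) = -4*r*r = -4*r²)
((-7*18 - 8) + c(-6))/(4579 + 4953) = ((-7*18 - 8) - 4*(-6)²)/(4579 + 4953) = ((-126 - 8) - 4*36)/9532 = (-134 - 144)*(1/9532) = -278*1/9532 = -139/4766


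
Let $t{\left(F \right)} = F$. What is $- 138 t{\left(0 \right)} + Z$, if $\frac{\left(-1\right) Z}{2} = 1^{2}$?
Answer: $-2$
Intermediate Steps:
$Z = -2$ ($Z = - 2 \cdot 1^{2} = \left(-2\right) 1 = -2$)
$- 138 t{\left(0 \right)} + Z = \left(-138\right) 0 - 2 = 0 - 2 = -2$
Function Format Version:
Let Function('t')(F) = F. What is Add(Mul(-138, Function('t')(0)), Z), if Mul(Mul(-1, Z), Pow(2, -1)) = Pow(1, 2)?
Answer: -2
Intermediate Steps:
Z = -2 (Z = Mul(-2, Pow(1, 2)) = Mul(-2, 1) = -2)
Add(Mul(-138, Function('t')(0)), Z) = Add(Mul(-138, 0), -2) = Add(0, -2) = -2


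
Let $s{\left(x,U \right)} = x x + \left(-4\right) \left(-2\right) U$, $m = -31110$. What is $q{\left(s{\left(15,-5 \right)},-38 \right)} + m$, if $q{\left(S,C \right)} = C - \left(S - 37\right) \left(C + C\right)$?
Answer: $-19900$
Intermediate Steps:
$s{\left(x,U \right)} = x^{2} + 8 U$
$q{\left(S,C \right)} = C - 2 C \left(-37 + S\right)$ ($q{\left(S,C \right)} = C - \left(-37 + S\right) 2 C = C - 2 C \left(-37 + S\right)$)
$q{\left(s{\left(15,-5 \right)},-38 \right)} + m = - 38 \left(75 - 2 \left(15^{2} + 8 \left(-5\right)\right)\right) - 31110 = - 38 \left(75 - 2 \left(225 - 40\right)\right) - 31110 = - 38 \left(75 - 370\right) - 31110 = \left(-38\right) \left(-295\right) - 31110 = 11210 - 31110 = -19900$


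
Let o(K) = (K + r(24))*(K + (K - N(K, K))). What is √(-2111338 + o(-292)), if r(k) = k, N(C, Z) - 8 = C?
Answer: I*√2030938 ≈ 1425.1*I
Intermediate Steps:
N(C, Z) = 8 + C
o(K) = (-8 + K)*(24 + K) (o(K) = (K + 24)*(K + (K - (8 + K))) = (24 + K)*(K + (K + (-8 - K))) = (24 + K)*(K - 8) = (24 + K)*(-8 + K) = (-8 + K)*(24 + K))
√(-2111338 + o(-292)) = √(-2111338 + (-192 + (-292)² + 16*(-292))) = √(-2111338 + (-192 + 85264 - 4672)) = √(-2111338 + 80400) = √(-2030938) = I*√2030938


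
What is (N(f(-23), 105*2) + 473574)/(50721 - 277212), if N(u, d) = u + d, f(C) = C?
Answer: -473761/226491 ≈ -2.0917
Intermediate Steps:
N(u, d) = d + u
(N(f(-23), 105*2) + 473574)/(50721 - 277212) = ((105*2 - 23) + 473574)/(50721 - 277212) = ((210 - 23) + 473574)/(-226491) = (187 + 473574)*(-1/226491) = 473761*(-1/226491) = -473761/226491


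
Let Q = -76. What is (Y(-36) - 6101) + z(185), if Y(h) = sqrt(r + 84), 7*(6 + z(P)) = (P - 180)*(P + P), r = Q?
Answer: -40899/7 + 2*sqrt(2) ≈ -5839.9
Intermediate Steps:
r = -76
z(P) = -6 + 2*P*(-180 + P)/7 (z(P) = -6 + ((P - 180)*(P + P))/7 = -6 + ((-180 + P)*(2*P))/7 = -6 + (2*P*(-180 + P))/7 = -6 + 2*P*(-180 + P)/7)
Y(h) = 2*sqrt(2) (Y(h) = sqrt(-76 + 84) = sqrt(8) = 2*sqrt(2))
(Y(-36) - 6101) + z(185) = (2*sqrt(2) - 6101) + (-6 - 360/7*185 + (2/7)*185**2) = (-6101 + 2*sqrt(2)) + (-6 - 66600/7 + (2/7)*34225) = (-6101 + 2*sqrt(2)) + (-6 - 66600/7 + 68450/7) = (-6101 + 2*sqrt(2)) + 1808/7 = -40899/7 + 2*sqrt(2)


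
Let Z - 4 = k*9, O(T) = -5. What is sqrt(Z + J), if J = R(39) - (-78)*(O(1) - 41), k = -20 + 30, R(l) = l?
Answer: I*sqrt(3455) ≈ 58.779*I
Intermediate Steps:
k = 10
J = -3549 (J = 39 - (-78)*(-5 - 41) = 39 - (-78)*(-46) = 39 - 1*3588 = 39 - 3588 = -3549)
Z = 94 (Z = 4 + 10*9 = 4 + 90 = 94)
sqrt(Z + J) = sqrt(94 - 3549) = sqrt(-3455) = I*sqrt(3455)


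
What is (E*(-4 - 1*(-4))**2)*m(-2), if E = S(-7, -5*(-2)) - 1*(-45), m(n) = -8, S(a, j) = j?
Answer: 0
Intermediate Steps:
E = 55 (E = -5*(-2) - 1*(-45) = 10 + 45 = 55)
(E*(-4 - 1*(-4))**2)*m(-2) = (55*(-4 - 1*(-4))**2)*(-8) = (55*(-4 + 4)**2)*(-8) = (55*0**2)*(-8) = (55*0)*(-8) = 0*(-8) = 0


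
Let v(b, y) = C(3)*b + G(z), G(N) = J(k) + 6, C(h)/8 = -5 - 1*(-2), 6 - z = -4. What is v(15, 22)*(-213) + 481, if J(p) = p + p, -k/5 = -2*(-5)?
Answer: 97183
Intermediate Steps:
k = -50 (k = -(-10)*(-5) = -5*10 = -50)
z = 10 (z = 6 - 1*(-4) = 6 + 4 = 10)
C(h) = -24 (C(h) = 8*(-5 - 1*(-2)) = 8*(-5 + 2) = 8*(-3) = -24)
J(p) = 2*p
G(N) = -94 (G(N) = 2*(-50) + 6 = -100 + 6 = -94)
v(b, y) = -94 - 24*b (v(b, y) = -24*b - 94 = -94 - 24*b)
v(15, 22)*(-213) + 481 = (-94 - 24*15)*(-213) + 481 = (-94 - 360)*(-213) + 481 = -454*(-213) + 481 = 96702 + 481 = 97183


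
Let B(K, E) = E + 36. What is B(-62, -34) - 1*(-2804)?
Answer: 2806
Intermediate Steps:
B(K, E) = 36 + E
B(-62, -34) - 1*(-2804) = (36 - 34) - 1*(-2804) = 2 + 2804 = 2806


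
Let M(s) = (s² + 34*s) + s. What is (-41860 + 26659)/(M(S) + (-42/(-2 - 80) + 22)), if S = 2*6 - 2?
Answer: -623241/19373 ≈ -32.171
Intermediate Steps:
S = 10 (S = 12 - 2 = 10)
M(s) = s² + 35*s
(-41860 + 26659)/(M(S) + (-42/(-2 - 80) + 22)) = (-41860 + 26659)/(10*(35 + 10) + (-42/(-2 - 80) + 22)) = -15201/(10*45 + (-42/(-82) + 22)) = -15201/(450 + (-42*(-1/82) + 22)) = -15201/(450 + (21/41 + 22)) = -15201/(450 + 923/41) = -15201/19373/41 = -15201*41/19373 = -623241/19373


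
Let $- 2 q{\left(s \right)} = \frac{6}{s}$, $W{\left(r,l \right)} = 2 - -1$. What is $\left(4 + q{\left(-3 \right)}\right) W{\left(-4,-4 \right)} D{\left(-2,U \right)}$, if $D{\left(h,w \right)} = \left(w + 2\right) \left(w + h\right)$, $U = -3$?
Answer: $75$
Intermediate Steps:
$W{\left(r,l \right)} = 3$ ($W{\left(r,l \right)} = 2 + 1 = 3$)
$D{\left(h,w \right)} = \left(2 + w\right) \left(h + w\right)$
$q{\left(s \right)} = - \frac{3}{s}$ ($q{\left(s \right)} = - \frac{6 \frac{1}{s}}{2} = - \frac{3}{s}$)
$\left(4 + q{\left(-3 \right)}\right) W{\left(-4,-4 \right)} D{\left(-2,U \right)} = \left(4 - \frac{3}{-3}\right) 3 \left(\left(-3\right)^{2} + 2 \left(-2\right) + 2 \left(-3\right) - -6\right) = \left(4 - -1\right) 3 \left(9 - 4 - 6 + 6\right) = \left(4 + 1\right) 3 \cdot 5 = 5 \cdot 3 \cdot 5 = 15 \cdot 5 = 75$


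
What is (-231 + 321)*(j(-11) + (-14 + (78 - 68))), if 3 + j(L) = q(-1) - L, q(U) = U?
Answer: 270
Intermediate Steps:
j(L) = -4 - L (j(L) = -3 + (-1 - L) = -4 - L)
(-231 + 321)*(j(-11) + (-14 + (78 - 68))) = (-231 + 321)*((-4 - 1*(-11)) + (-14 + (78 - 68))) = 90*((-4 + 11) + (-14 + 10)) = 90*(7 - 4) = 90*3 = 270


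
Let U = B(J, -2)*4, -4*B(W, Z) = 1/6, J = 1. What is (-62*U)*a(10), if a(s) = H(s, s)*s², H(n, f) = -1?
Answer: -3100/3 ≈ -1033.3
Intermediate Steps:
B(W, Z) = -1/24 (B(W, Z) = -¼/6 = -¼*⅙ = -1/24)
a(s) = -s²
U = -⅙ (U = -1/24*4 = -⅙ ≈ -0.16667)
(-62*U)*a(10) = (-62*(-⅙))*(-1*10²) = 31*(-1*100)/3 = (31/3)*(-100) = -3100/3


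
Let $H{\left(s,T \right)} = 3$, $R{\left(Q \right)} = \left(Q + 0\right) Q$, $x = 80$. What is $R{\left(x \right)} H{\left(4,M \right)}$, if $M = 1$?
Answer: $19200$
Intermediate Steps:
$R{\left(Q \right)} = Q^{2}$ ($R{\left(Q \right)} = Q Q = Q^{2}$)
$R{\left(x \right)} H{\left(4,M \right)} = 80^{2} \cdot 3 = 6400 \cdot 3 = 19200$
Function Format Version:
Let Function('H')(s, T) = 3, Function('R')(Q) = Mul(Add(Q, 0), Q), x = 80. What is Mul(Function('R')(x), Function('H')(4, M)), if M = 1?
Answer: 19200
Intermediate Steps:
Function('R')(Q) = Pow(Q, 2) (Function('R')(Q) = Mul(Q, Q) = Pow(Q, 2))
Mul(Function('R')(x), Function('H')(4, M)) = Mul(Pow(80, 2), 3) = Mul(6400, 3) = 19200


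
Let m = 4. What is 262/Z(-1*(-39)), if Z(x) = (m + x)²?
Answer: 262/1849 ≈ 0.14170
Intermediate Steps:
Z(x) = (4 + x)²
262/Z(-1*(-39)) = 262/((4 - 1*(-39))²) = 262/((4 + 39)²) = 262/(43²) = 262/1849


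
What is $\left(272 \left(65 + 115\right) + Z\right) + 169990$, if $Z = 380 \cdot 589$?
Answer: $442770$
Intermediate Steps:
$Z = 223820$
$\left(272 \left(65 + 115\right) + Z\right) + 169990 = \left(272 \left(65 + 115\right) + 223820\right) + 169990 = \left(272 \cdot 180 + 223820\right) + 169990 = \left(48960 + 223820\right) + 169990 = 272780 + 169990 = 442770$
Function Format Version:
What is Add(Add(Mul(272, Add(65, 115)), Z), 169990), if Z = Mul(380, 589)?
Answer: 442770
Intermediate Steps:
Z = 223820
Add(Add(Mul(272, Add(65, 115)), Z), 169990) = Add(Add(Mul(272, Add(65, 115)), 223820), 169990) = Add(Add(Mul(272, 180), 223820), 169990) = Add(Add(48960, 223820), 169990) = Add(272780, 169990) = 442770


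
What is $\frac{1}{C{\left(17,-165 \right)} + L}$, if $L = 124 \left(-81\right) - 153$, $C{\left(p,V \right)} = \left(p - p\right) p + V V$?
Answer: $\frac{1}{17028} \approx 5.8727 \cdot 10^{-5}$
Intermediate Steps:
$C{\left(p,V \right)} = V^{2}$ ($C{\left(p,V \right)} = 0 p + V^{2} = 0 + V^{2} = V^{2}$)
$L = -10197$ ($L = -10044 - 153 = -10197$)
$\frac{1}{C{\left(17,-165 \right)} + L} = \frac{1}{\left(-165\right)^{2} - 10197} = \frac{1}{27225 - 10197} = \frac{1}{17028}$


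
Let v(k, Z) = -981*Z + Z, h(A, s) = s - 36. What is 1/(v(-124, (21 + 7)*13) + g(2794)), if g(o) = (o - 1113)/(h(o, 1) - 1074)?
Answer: -1109/395604161 ≈ -2.8033e-6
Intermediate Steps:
h(A, s) = -36 + s
v(k, Z) = -980*Z
g(o) = 1113/1109 - o/1109 (g(o) = (o - 1113)/((-36 + 1) - 1074) = (-1113 + o)/(-35 - 1074) = (-1113 + o)/(-1109) = (-1113 + o)*(-1/1109) = 1113/1109 - o/1109)
1/(v(-124, (21 + 7)*13) + g(2794)) = 1/(-980*(21 + 7)*13 + (1113/1109 - 1/1109*2794)) = 1/(-27440*13 + (1113/1109 - 2794/1109)) = 1/(-980*364 - 1681/1109) = 1/(-356720 - 1681/1109) = 1/(-395604161/1109) = -1109/395604161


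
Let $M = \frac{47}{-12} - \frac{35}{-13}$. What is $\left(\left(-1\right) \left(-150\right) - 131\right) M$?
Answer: $- \frac{3629}{156} \approx -23.263$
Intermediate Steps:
$M = - \frac{191}{156}$ ($M = 47 \left(- \frac{1}{12}\right) - - \frac{35}{13} = - \frac{47}{12} + \frac{35}{13} = - \frac{191}{156} \approx -1.2244$)
$\left(\left(-1\right) \left(-150\right) - 131\right) M = \left(\left(-1\right) \left(-150\right) - 131\right) \left(- \frac{191}{156}\right) = \left(150 - 131\right) \left(- \frac{191}{156}\right) = 19 \left(- \frac{191}{156}\right) = - \frac{3629}{156}$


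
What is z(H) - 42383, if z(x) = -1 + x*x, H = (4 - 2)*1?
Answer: -42380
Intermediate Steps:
H = 2 (H = 2*1 = 2)
z(x) = -1 + x²
z(H) - 42383 = (-1 + 2²) - 42383 = (-1 + 4) - 42383 = 3 - 42383 = -42380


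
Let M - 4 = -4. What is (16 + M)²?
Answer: 256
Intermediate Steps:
M = 0 (M = 4 - 4 = 0)
(16 + M)² = (16 + 0)² = 16² = 256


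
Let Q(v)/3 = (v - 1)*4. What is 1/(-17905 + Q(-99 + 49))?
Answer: -1/18517 ≈ -5.4004e-5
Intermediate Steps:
Q(v) = -12 + 12*v (Q(v) = 3*((v - 1)*4) = 3*((-1 + v)*4) = 3*(-4 + 4*v) = -12 + 12*v)
1/(-17905 + Q(-99 + 49)) = 1/(-17905 + (-12 + 12*(-99 + 49))) = 1/(-17905 + (-12 + 12*(-50))) = 1/(-17905 + (-12 - 600)) = 1/(-17905 - 612) = 1/(-18517) = -1/18517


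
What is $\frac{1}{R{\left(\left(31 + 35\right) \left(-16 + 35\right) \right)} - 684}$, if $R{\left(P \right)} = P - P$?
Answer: $- \frac{1}{684} \approx -0.001462$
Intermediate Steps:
$R{\left(P \right)} = 0$
$\frac{1}{R{\left(\left(31 + 35\right) \left(-16 + 35\right) \right)} - 684} = \frac{1}{0 - 684} = \frac{1}{-684} = - \frac{1}{684}$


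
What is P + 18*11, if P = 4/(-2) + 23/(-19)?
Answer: 3701/19 ≈ 194.79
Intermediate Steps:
P = -61/19 (P = 4*(-½) + 23*(-1/19) = -2 - 23/19 = -61/19 ≈ -3.2105)
P + 18*11 = -61/19 + 18*11 = -61/19 + 198 = 3701/19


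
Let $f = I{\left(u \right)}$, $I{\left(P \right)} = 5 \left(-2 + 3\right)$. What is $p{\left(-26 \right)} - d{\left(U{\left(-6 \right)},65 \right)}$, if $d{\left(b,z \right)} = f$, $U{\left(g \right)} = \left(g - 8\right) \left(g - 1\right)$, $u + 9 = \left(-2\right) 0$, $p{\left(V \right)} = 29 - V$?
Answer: $50$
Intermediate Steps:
$u = -9$ ($u = -9 - 0 = -9 + 0 = -9$)
$I{\left(P \right)} = 5$ ($I{\left(P \right)} = 5 \cdot 1 = 5$)
$f = 5$
$U{\left(g \right)} = \left(-1 + g\right) \left(-8 + g\right)$ ($U{\left(g \right)} = \left(-8 + g\right) \left(-1 + g\right) = \left(-1 + g\right) \left(-8 + g\right)$)
$d{\left(b,z \right)} = 5$
$p{\left(-26 \right)} - d{\left(U{\left(-6 \right)},65 \right)} = \left(29 - -26\right) - 5 = \left(29 + 26\right) - 5 = 55 - 5 = 50$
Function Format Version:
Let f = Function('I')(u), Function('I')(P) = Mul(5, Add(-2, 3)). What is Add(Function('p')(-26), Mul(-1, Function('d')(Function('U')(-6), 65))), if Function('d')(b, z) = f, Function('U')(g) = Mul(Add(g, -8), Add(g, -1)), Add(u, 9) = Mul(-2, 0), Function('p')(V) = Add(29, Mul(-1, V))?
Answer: 50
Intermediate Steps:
u = -9 (u = Add(-9, Mul(-2, 0)) = Add(-9, 0) = -9)
Function('I')(P) = 5 (Function('I')(P) = Mul(5, 1) = 5)
f = 5
Function('U')(g) = Mul(Add(-1, g), Add(-8, g)) (Function('U')(g) = Mul(Add(-8, g), Add(-1, g)) = Mul(Add(-1, g), Add(-8, g)))
Function('d')(b, z) = 5
Add(Function('p')(-26), Mul(-1, Function('d')(Function('U')(-6), 65))) = Add(Add(29, Mul(-1, -26)), Mul(-1, 5)) = Add(Add(29, 26), -5) = Add(55, -5) = 50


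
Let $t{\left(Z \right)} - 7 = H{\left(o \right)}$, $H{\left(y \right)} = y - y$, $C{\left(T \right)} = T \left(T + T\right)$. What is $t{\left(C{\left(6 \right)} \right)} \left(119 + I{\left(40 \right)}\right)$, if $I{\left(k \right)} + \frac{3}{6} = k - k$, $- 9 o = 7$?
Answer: $\frac{1659}{2} \approx 829.5$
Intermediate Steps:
$o = - \frac{7}{9}$ ($o = \left(- \frac{1}{9}\right) 7 = - \frac{7}{9} \approx -0.77778$)
$I{\left(k \right)} = - \frac{1}{2}$ ($I{\left(k \right)} = - \frac{1}{2} + \left(k - k\right) = - \frac{1}{2} + 0 = - \frac{1}{2}$)
$C{\left(T \right)} = 2 T^{2}$ ($C{\left(T \right)} = T 2 T = 2 T^{2}$)
$H{\left(y \right)} = 0$
$t{\left(Z \right)} = 7$ ($t{\left(Z \right)} = 7 + 0 = 7$)
$t{\left(C{\left(6 \right)} \right)} \left(119 + I{\left(40 \right)}\right) = 7 \left(119 - \frac{1}{2}\right) = 7 \cdot \frac{237}{2} = \frac{1659}{2}$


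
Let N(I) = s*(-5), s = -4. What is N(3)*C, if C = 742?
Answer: 14840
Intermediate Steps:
N(I) = 20 (N(I) = -4*(-5) = 20)
N(3)*C = 20*742 = 14840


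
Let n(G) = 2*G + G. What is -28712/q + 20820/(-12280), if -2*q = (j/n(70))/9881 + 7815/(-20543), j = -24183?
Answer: -500990677992286253/3420592878222 ≈ -1.4646e+5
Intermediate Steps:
n(G) = 3*G
q = 5570998173/28417953620 (q = -(-24183/(3*70)/9881 + 7815/(-20543))/2 = -(-24183/210*(1/9881) + 7815*(-1/20543))/2 = -(-24183*1/210*(1/9881) - 7815/20543)/2 = -(-8061/70*1/9881 - 7815/20543)/2 = -(-8061/691670 - 7815/20543)/2 = -1/2*(-5570998173/14208976810) = 5570998173/28417953620 ≈ 0.19604)
-28712/q + 20820/(-12280) = -28712/5570998173/28417953620 + 20820/(-12280) = -28712*28417953620/5570998173 + 20820*(-1/12280) = -815936284337440/5570998173 - 1041/614 = -500990677992286253/3420592878222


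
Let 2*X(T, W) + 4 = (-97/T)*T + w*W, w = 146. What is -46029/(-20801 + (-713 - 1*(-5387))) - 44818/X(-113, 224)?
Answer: 55123715/525788581 ≈ 0.10484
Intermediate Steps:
X(T, W) = -101/2 + 73*W (X(T, W) = -2 + ((-97/T)*T + 146*W)/2 = -2 + (-97 + 146*W)/2 = -2 + (-97/2 + 73*W) = -101/2 + 73*W)
-46029/(-20801 + (-713 - 1*(-5387))) - 44818/X(-113, 224) = -46029/(-20801 + (-713 - 1*(-5387))) - 44818/(-101/2 + 73*224) = -46029/(-20801 + (-713 + 5387)) - 44818/(-101/2 + 16352) = -46029/(-20801 + 4674) - 44818/32603/2 = -46029/(-16127) - 44818*2/32603 = -46029*(-1/16127) - 89636/32603 = 46029/16127 - 89636/32603 = 55123715/525788581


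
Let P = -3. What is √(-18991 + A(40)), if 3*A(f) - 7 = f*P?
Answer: I*√171258/3 ≈ 137.94*I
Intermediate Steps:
A(f) = 7/3 - f (A(f) = 7/3 + (f*(-3))/3 = 7/3 + (-3*f)/3 = 7/3 - f)
√(-18991 + A(40)) = √(-18991 + (7/3 - 1*40)) = √(-18991 + (7/3 - 40)) = √(-18991 - 113/3) = √(-57086/3) = I*√171258/3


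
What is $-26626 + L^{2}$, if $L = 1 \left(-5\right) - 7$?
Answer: $-26482$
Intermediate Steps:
$L = -12$ ($L = -5 - 7 = -12$)
$-26626 + L^{2} = -26626 + \left(-12\right)^{2} = -26626 + 144 = -26482$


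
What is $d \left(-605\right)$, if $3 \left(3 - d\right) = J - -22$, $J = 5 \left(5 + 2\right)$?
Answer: $9680$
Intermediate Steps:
$J = 35$ ($J = 5 \cdot 7 = 35$)
$d = -16$ ($d = 3 - \frac{35 - -22}{3} = 3 - \frac{35 + 22}{3} = 3 - 19 = -16$)
$d \left(-605\right) = \left(-16\right) \left(-605\right) = 9680$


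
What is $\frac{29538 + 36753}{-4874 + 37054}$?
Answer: $\frac{66291}{32180} \approx 2.06$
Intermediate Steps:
$\frac{29538 + 36753}{-4874 + 37054} = \frac{66291}{32180}$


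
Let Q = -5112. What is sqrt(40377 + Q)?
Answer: sqrt(35265) ≈ 187.79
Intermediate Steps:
sqrt(40377 + Q) = sqrt(40377 - 5112) = sqrt(35265)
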